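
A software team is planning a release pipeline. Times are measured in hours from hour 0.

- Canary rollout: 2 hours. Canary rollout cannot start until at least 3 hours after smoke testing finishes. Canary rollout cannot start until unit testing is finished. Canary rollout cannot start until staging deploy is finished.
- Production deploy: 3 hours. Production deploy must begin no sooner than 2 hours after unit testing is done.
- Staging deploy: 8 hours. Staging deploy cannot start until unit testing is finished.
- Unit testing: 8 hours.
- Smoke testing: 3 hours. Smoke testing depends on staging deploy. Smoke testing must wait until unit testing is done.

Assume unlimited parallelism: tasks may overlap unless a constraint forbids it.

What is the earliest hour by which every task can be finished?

24

Unit testing has no prerequisites, so it starts at hour 0 and finishes at hour 8.
Production deploy cannot begin until unit testing (finishes hour 8, plus 2-hour gap → hour 10). It runs from hour 10 to 10 + 3 = hour 13.
After unit testing (finishes hour 8), staging deploy can start at hour 8 and finishes at hour 16.
Smoke testing has to wait for staging deploy (finishes hour 16); unit testing (finishes hour 8). The latest of these is hour 16, so smoke testing runs hour 16 to 16 + 3 = hour 19.
Canary rollout needs all of smoke testing (finishes hour 19, plus 3-hour gap → hour 22); unit testing (finishes hour 8); staging deploy (finishes hour 16). That puts its earliest start at hour 22; it finishes at 22 + 2 = hour 24.
All tasks are finished once the last one completes. Finish times: Unit testing at 8, Staging deploy at 16, Smoke testing at 19, Canary rollout at 24, Production deploy at 13. The latest is hour 24.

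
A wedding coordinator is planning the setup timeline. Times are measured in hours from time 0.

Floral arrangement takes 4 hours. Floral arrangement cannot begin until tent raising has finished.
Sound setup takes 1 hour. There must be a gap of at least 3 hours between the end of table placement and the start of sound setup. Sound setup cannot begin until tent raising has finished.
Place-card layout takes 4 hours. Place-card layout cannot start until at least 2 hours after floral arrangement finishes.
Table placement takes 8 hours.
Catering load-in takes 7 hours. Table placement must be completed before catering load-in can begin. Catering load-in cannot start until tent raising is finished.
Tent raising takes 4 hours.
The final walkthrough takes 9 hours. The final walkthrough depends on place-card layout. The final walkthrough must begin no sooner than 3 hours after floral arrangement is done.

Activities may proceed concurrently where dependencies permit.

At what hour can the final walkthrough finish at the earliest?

Tent raising can start immediately at hour 0; it finishes at hour 4.
Floral arrangement cannot begin until tent raising (finishes hour 4). It runs from hour 4 to 4 + 4 = hour 8.
Place-card layout cannot begin until floral arrangement (finishes hour 8, plus 2-hour gap → hour 10). It runs from hour 10 to 10 + 4 = hour 14.
The final walkthrough has to wait for place-card layout (finishes hour 14); floral arrangement (finishes hour 8, plus 3-hour gap → hour 11). The latest of these is hour 14, so the final walkthrough runs hour 14 to 14 + 9 = hour 23.

23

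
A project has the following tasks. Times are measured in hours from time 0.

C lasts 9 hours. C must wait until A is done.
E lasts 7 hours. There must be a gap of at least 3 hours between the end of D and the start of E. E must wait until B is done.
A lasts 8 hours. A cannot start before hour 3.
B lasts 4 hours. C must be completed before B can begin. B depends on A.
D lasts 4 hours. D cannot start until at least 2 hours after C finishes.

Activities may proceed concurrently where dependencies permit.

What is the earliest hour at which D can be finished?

A cannot begin until its own release at hour 3. It runs from hour 3 to 3 + 8 = hour 11.
After A (finishes hour 11), C can start at hour 11 and finishes at hour 20.
After C (finishes hour 20, plus 2-hour gap → hour 22), D can start at hour 22 and finishes at hour 26.

26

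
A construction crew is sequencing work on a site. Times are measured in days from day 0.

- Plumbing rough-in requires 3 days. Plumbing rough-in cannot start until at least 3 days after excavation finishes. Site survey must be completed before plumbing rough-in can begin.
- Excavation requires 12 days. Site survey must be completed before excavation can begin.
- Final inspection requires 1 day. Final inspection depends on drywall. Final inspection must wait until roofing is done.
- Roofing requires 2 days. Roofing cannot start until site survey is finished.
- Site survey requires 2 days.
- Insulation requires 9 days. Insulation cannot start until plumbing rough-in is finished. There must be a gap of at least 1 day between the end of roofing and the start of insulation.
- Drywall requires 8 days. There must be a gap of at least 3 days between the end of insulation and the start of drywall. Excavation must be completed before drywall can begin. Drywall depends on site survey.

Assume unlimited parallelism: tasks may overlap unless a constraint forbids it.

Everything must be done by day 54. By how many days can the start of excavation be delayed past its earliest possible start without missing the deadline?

Site survey can start immediately at day 0; it finishes at day 2.
After site survey (finishes day 2), excavation can start at day 2 and finishes at day 14.

Working backward from the deadline:
Nothing follows final inspection; the deadline of day 54 is its only limit. It must start by 54 − 1 = day 53.
Drywall must finish before final inspection (must start by day 53). With an 8-day duration, drywall must start by 53 − 8 = day 45.
Insulation has to be done before drywall (must start by day 45, minus 3-day gap → day 42). That means finishing by day 42, i.e. starting by 42 − 9 = day 33.
Since insulation (must start by day 33) depends on it, plumbing rough-in must finish by day 33. Backing off its 3-day duration gives a latest start of day 30.
For excavation: plumbing rough-in (must start by day 30, minus 3-day gap → day 27); drywall (must start by day 45). The most restrictive is day 27; with a 12-day duration, excavation must start by day 15.
So excavation can start as early as day 2 and as late as day 15, giving 15 − 2 = 13 days of slack.

13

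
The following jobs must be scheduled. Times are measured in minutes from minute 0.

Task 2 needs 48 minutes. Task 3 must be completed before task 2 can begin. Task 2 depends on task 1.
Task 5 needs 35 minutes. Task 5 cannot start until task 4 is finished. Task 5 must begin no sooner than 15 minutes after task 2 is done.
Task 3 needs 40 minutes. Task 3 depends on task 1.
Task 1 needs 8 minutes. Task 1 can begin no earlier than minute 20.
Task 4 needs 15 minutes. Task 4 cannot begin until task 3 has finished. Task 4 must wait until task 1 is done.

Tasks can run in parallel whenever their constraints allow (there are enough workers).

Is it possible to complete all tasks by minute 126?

No

Task 1 cannot begin until its own release at minute 20. It runs from minute 20 to 20 + 8 = minute 28.
After task 1 (finishes minute 28), task 3 can start at minute 28 and finishes at minute 68.
For task 4: task 3 (finishes minute 68); task 1 (finishes minute 28). Taking the maximum gives a start of minute 68, and it finishes at 68 + 15 = minute 83.
Task 2 needs all of task 3 (finishes minute 68); task 1 (finishes minute 28). That puts its earliest start at minute 68; it finishes at 68 + 48 = minute 116.
Task 5 cannot start until task 4 (finishes minute 83); task 2 (finishes minute 116, plus 15-minute gap → minute 131). The controlling bound is minute 131, so task 5 finishes at 131 + 35 = minute 166.
The earliest everything can be done is minute 166, which is after the deadline of 126, so it is not possible.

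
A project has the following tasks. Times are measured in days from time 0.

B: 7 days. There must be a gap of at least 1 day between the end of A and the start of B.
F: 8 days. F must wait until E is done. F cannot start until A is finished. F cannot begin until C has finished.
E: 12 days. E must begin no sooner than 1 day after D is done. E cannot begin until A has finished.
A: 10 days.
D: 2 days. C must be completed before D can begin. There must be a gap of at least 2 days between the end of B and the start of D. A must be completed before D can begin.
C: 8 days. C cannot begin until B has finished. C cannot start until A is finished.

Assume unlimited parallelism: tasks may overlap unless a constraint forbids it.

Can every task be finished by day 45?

A can start immediately at day 0; it finishes at day 10.
B cannot begin until A (finishes day 10, plus 1-day gap → day 11). It runs from day 11 to 11 + 7 = day 18.
C has to wait for B (finishes day 18); A (finishes day 10). The latest of these is day 18, so C runs day 18 to 18 + 8 = day 26.
For D: C (finishes day 26); B (finishes day 18, plus 2-day gap → day 20); A (finishes day 10). Taking the maximum gives a start of day 26, and it finishes at 26 + 2 = day 28.
E needs all of D (finishes day 28, plus 1-day gap → day 29); A (finishes day 10). That puts its earliest start at day 29; it finishes at 29 + 12 = day 41.
For F: E (finishes day 41); A (finishes day 10); C (finishes day 26). Taking the maximum gives a start of day 41, and it finishes at 41 + 8 = day 49.
The earliest everything can be done is day 49, which is after the deadline of 45, so it is not possible.

No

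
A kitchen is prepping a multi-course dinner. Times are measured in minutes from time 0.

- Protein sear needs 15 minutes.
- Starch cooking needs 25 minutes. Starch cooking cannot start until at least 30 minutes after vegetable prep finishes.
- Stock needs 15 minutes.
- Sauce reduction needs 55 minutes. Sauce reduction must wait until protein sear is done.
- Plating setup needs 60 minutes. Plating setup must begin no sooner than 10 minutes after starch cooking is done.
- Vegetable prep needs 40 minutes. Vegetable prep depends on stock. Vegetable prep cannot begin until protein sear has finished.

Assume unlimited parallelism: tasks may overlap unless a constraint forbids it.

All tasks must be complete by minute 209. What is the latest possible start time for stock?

29

Nothing follows plating setup; the deadline of minute 209 is its only limit. It must start by 209 − 60 = minute 149.
Since plating setup (must start by minute 149, minus 10-minute gap → minute 139) depends on it, starch cooking must finish by minute 139. Backing off its 25-minute duration gives a latest start of minute 114.
Vegetable prep feeds into starch cooking (must start by minute 114, minus 30-minute gap → minute 84); so vegetable prep must finish by minute 84 and therefore start by minute 44.
Stock must finish before vegetable prep (must start by minute 44). With a 15-minute duration, stock must start by 44 − 15 = minute 29.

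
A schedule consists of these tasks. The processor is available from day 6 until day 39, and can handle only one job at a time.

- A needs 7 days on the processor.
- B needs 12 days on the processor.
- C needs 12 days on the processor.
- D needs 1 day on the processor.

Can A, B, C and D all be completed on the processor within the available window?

Yes

The processor window is 39 − 6 = 33 days.
Running back to back, the jobs need 7 + 12 + 12 + 1 = 32 days on the processor.
Since 32 ≤ 33, they fit within the window.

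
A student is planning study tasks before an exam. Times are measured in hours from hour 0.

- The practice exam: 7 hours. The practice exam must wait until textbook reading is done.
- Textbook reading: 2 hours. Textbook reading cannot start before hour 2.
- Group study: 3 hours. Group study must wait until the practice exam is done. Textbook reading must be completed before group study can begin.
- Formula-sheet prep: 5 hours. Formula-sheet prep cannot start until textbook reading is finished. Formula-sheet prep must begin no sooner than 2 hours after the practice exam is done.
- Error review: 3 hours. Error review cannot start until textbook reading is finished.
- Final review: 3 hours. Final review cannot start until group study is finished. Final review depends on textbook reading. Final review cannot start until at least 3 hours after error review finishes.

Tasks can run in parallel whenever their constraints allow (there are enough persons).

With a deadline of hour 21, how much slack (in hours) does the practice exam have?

3

After its own release at hour 2, textbook reading can start at hour 2 and finishes at hour 4.
The practice exam waits on textbook reading (finishes hour 4), so it starts at hour 4 and finishes at 4 + 7 = hour 11.

Working backward from the deadline:
Final review must finish by hour 21; it takes 3 hours, so it must start by 21 − 3 = hour 18.
Group study has to be done before final review (must start by hour 18). That means finishing by hour 18, i.e. starting by 18 − 3 = hour 15.
To finish by hour 21, formula-sheet prep (duration 5) must start no later than hour 16.
The practice exam must finish in time for group study (must start by hour 15); formula-sheet prep (must start by hour 16, minus 2-hour gap → hour 14). The tightest is hour 14, so the practice exam must start by 14 − 7 = hour 7.
So the practice exam can start as early as hour 4 and as late as hour 7, giving 7 − 4 = 3 hours of slack.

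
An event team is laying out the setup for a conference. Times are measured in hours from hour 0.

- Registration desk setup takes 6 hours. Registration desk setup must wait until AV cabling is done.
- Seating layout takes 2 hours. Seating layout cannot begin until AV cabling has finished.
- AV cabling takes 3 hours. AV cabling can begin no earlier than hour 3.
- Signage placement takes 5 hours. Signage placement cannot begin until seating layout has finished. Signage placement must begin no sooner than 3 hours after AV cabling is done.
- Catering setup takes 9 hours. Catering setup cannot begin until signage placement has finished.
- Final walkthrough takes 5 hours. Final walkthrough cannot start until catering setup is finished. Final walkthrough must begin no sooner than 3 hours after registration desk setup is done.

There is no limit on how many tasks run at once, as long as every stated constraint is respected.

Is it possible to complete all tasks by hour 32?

After its own release at hour 3, AV cabling can start at hour 3 and finishes at hour 6.
Registration desk setup cannot begin until AV cabling (finishes hour 6). It runs from hour 6 to 6 + 6 = hour 12.
Seating layout waits on AV cabling (finishes hour 6), so it starts at hour 6 and finishes at 6 + 2 = hour 8.
Signage placement needs all of seating layout (finishes hour 8); AV cabling (finishes hour 6, plus 3-hour gap → hour 9). That puts its earliest start at hour 9; it finishes at 9 + 5 = hour 14.
After signage placement (finishes hour 14), catering setup can start at hour 14 and finishes at hour 23.
Final walkthrough needs all of catering setup (finishes hour 23); registration desk setup (finishes hour 12, plus 3-hour gap → hour 15). That puts its earliest start at hour 23; it finishes at 23 + 5 = hour 28.
Every task is finished by hour 28, which is no later than the deadline of 32, so the schedule is feasible.

Yes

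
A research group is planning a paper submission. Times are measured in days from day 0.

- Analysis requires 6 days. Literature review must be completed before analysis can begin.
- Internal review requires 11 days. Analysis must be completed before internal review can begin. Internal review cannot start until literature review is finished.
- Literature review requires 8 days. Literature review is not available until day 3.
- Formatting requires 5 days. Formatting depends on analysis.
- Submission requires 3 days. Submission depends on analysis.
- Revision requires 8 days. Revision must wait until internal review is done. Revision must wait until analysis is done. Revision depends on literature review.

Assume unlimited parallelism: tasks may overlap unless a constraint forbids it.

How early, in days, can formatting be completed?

22

After its own release at day 3, literature review can start at day 3 and finishes at day 11.
Analysis cannot begin until literature review (finishes day 11). It runs from day 11 to 11 + 6 = day 17.
Formatting cannot begin until analysis (finishes day 17). It runs from day 17 to 17 + 5 = day 22.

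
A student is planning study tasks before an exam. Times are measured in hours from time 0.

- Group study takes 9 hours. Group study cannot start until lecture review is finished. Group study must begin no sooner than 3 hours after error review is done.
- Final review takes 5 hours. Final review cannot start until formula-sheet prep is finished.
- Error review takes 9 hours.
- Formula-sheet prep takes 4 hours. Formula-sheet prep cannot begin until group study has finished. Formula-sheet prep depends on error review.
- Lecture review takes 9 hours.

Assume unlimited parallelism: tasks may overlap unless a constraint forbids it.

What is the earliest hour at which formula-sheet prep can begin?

Error review has no prerequisites, so it starts at hour 0 and finishes at hour 9.
Lecture review can start immediately at hour 0; it finishes at hour 9.
Group study needs all of lecture review (finishes hour 9); error review (finishes hour 9, plus 3-hour gap → hour 12). That puts its earliest start at hour 12; it finishes at 12 + 9 = hour 21.
Formula-sheet prep waits on group study (finishes hour 21); error review (finishes hour 9). The latest of these is hour 21, which is the earliest formula-sheet prep can start.

21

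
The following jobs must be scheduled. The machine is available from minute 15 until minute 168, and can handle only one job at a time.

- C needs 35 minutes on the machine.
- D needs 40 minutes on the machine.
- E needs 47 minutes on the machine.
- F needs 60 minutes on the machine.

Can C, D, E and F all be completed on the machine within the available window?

No

The machine window is 168 − 15 = 153 minutes.
Running back to back, the jobs need 35 + 40 + 47 + 60 = 182 minutes on the machine.
Since 182 > 153, they cannot all fit.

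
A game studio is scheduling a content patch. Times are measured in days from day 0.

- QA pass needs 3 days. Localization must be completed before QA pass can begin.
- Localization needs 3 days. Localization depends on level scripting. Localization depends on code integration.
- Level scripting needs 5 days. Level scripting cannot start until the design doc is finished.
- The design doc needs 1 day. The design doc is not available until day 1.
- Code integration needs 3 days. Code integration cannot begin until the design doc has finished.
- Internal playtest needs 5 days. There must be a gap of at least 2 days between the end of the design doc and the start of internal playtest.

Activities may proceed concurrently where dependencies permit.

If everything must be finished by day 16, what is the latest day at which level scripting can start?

Nothing follows QA pass; the deadline of day 16 is its only limit. It must start by 16 − 3 = day 13.
Localization has to be done before QA pass (must start by day 13). That means finishing by day 13, i.e. starting by 13 − 3 = day 10.
Level scripting must finish before localization (must start by day 10). With a 5-day duration, level scripting must start by 10 − 5 = day 5.

5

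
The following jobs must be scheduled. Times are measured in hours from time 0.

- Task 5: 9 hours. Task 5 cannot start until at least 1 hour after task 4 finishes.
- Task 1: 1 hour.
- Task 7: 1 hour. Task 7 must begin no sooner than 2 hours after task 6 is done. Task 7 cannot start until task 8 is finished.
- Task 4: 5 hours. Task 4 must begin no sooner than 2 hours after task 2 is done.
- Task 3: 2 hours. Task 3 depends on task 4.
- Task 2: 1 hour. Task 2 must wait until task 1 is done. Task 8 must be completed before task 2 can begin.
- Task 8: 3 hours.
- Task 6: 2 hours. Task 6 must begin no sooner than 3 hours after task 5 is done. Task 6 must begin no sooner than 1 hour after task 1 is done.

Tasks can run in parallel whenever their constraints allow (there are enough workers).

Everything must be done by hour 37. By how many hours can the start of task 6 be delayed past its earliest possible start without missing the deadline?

Task 8 can start immediately at hour 0; it finishes at hour 3.
Task 1 has no prerequisites, so it starts at hour 0 and finishes at hour 1.
Task 2 cannot start until task 1 (finishes hour 1); task 8 (finishes hour 3). The controlling bound is hour 3, so task 2 finishes at 3 + 1 = hour 4.
After task 2 (finishes hour 4, plus 2-hour gap → hour 6), task 4 can start at hour 6 and finishes at hour 11.
After task 4 (finishes hour 11, plus 1-hour gap → hour 12), task 5 can start at hour 12 and finishes at hour 21.
Task 6 has to wait for task 5 (finishes hour 21, plus 3-hour gap → hour 24); task 1 (finishes hour 1, plus 1-hour gap → hour 2). The latest of these is hour 24, so task 6 runs hour 24 to 24 + 2 = hour 26.

Working backward from the deadline:
To finish by hour 37, task 7 (duration 1) must start no later than hour 36.
Task 6 must finish before task 7 (must start by hour 36, minus 2-hour gap → hour 34). With a 2-hour duration, task 6 must start by 34 − 2 = hour 32.
So task 6 can start as early as hour 24 and as late as hour 32, giving 32 − 24 = 8 hours of slack.

8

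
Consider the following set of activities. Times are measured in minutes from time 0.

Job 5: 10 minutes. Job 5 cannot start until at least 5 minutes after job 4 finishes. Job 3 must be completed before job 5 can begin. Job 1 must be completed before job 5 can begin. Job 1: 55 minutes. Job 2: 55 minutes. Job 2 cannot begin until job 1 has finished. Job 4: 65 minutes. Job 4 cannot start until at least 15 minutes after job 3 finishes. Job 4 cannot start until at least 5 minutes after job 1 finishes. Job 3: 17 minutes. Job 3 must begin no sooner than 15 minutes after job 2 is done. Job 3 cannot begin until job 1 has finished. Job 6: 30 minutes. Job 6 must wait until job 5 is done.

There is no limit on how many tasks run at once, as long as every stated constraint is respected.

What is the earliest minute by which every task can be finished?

267

Job 1 can start immediately at minute 0; it finishes at minute 55.
Job 2 cannot begin until job 1 (finishes minute 55). It runs from minute 55 to 55 + 55 = minute 110.
Job 3 needs all of job 2 (finishes minute 110, plus 15-minute gap → minute 125); job 1 (finishes minute 55). That puts its earliest start at minute 125; it finishes at 125 + 17 = minute 142.
Job 4 cannot start until job 3 (finishes minute 142, plus 15-minute gap → minute 157); job 1 (finishes minute 55, plus 5-minute gap → minute 60). The controlling bound is minute 157, so job 4 finishes at 157 + 65 = minute 222.
Job 5 needs all of job 4 (finishes minute 222, plus 5-minute gap → minute 227); job 3 (finishes minute 142); job 1 (finishes minute 55). That puts its earliest start at minute 227; it finishes at 227 + 10 = minute 237.
After job 5 (finishes minute 237), job 6 can start at minute 237 and finishes at minute 267.
All tasks are finished once the last one completes. Finish times: Job 1 at 55, Job 2 at 110, Job 3 at 142, Job 4 at 222, Job 5 at 237, Job 6 at 267. The latest is minute 267.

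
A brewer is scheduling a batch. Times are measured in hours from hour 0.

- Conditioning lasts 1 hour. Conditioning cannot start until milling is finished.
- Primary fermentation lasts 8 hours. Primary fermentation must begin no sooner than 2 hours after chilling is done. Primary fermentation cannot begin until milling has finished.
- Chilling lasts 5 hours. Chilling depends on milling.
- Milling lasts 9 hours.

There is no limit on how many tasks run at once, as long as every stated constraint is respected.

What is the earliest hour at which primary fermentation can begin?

Nothing blocks milling, so it runs from hour 0 to hour 9.
After milling (finishes hour 9), chilling can start at hour 9 and finishes at hour 14.
Primary fermentation waits on chilling (finishes hour 14, plus 2-hour gap → hour 16); milling (finishes hour 9). The latest of these is hour 16, which is the earliest primary fermentation can start.

16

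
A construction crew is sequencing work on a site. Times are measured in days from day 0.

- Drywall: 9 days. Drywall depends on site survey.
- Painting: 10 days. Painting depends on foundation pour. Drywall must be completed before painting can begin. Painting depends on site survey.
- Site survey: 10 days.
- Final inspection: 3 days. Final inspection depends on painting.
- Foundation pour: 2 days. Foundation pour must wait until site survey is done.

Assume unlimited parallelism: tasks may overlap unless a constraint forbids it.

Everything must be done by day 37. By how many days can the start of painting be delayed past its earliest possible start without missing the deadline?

Site survey has no prerequisites, so it starts at day 0 and finishes at day 10.
Drywall waits on site survey (finishes day 10), so it starts at day 10 and finishes at 10 + 9 = day 19.
After site survey (finishes day 10), foundation pour can start at day 10 and finishes at day 12.
Painting needs all of foundation pour (finishes day 12); drywall (finishes day 19); site survey (finishes day 10). That puts its earliest start at day 19; it finishes at 19 + 10 = day 29.

Working backward from the deadline:
Final inspection must finish by day 37; it takes 3 days, so it must start by 37 − 3 = day 34.
Painting must finish before final inspection (must start by day 34). With a 10-day duration, painting must start by 34 − 10 = day 24.
So painting can start as early as day 19 and as late as day 24, giving 24 − 19 = 5 days of slack.

5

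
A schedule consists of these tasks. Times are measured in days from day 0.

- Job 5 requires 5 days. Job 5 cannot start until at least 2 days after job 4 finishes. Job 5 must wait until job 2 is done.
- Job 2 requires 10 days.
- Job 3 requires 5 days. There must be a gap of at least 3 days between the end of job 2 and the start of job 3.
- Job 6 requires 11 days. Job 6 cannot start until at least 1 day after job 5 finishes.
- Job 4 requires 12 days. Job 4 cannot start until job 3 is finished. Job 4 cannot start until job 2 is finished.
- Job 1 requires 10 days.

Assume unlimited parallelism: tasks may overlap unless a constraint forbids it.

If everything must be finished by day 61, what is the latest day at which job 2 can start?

Job 6 must finish by day 61; it takes 11 days, so it must start by 61 − 11 = day 50.
Since job 6 (must start by day 50, minus 1-day gap → day 49) depends on it, job 5 must finish by day 49. Backing off its 5-day duration gives a latest start of day 44.
Since job 5 (must start by day 44, minus 2-day gap → day 42) depends on it, job 4 must finish by day 42. Backing off its 12-day duration gives a latest start of day 30.
Since job 4 (must start by day 30) depends on it, job 3 must finish by day 30. Backing off its 5-day duration gives a latest start of day 25.
Job 2 has several dependents: job 3 (must start by day 25, minus 3-day gap → day 22); job 4 (must start by day 30); job 5 (must start by day 44). The earliest of those limits is day 22, so job 2 must start by 22 − 10 = day 12.

12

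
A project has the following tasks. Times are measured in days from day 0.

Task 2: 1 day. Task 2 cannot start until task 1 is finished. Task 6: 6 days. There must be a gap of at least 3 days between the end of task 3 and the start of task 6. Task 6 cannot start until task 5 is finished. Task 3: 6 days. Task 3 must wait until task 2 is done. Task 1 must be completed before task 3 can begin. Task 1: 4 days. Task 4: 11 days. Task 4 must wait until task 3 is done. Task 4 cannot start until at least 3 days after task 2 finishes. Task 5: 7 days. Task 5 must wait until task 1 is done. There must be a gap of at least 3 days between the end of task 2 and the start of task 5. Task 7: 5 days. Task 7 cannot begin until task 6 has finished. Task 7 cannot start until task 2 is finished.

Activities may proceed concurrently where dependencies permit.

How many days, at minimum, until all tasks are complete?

Task 1 can start immediately at day 0; it finishes at day 4.
Task 2 cannot begin until task 1 (finishes day 4). It runs from day 4 to 4 + 1 = day 5.
Task 5 needs all of task 1 (finishes day 4); task 2 (finishes day 5, plus 3-day gap → day 8). That puts its earliest start at day 8; it finishes at 8 + 7 = day 15.
Task 3 needs all of task 2 (finishes day 5); task 1 (finishes day 4). That puts its earliest start at day 5; it finishes at 5 + 6 = day 11.
Task 6 needs all of task 3 (finishes day 11, plus 3-day gap → day 14); task 5 (finishes day 15). That puts its earliest start at day 15; it finishes at 15 + 6 = day 21.
Task 7 has to wait for task 6 (finishes day 21); task 2 (finishes day 5). The latest of these is day 21, so task 7 runs day 21 to 21 + 5 = day 26.
Task 4 needs all of task 3 (finishes day 11); task 2 (finishes day 5, plus 3-day gap → day 8). That puts its earliest start at day 11; it finishes at 11 + 11 = day 22.
All tasks are finished once the last one completes. Finish times: Task 1 at 4, Task 2 at 5, Task 3 at 11, Task 4 at 22, Task 5 at 15, Task 6 at 21, Task 7 at 26. The latest is day 26.

26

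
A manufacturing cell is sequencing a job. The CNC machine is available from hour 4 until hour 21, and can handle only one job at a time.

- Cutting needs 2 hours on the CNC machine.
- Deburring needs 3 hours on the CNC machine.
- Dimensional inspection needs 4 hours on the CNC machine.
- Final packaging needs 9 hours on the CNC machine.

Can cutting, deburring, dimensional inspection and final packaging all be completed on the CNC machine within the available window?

The CNC machine window is 21 − 4 = 17 hours.
Running back to back, the jobs need 2 + 3 + 4 + 9 = 18 hours on the CNC machine.
Since 18 > 17, they cannot all fit.

No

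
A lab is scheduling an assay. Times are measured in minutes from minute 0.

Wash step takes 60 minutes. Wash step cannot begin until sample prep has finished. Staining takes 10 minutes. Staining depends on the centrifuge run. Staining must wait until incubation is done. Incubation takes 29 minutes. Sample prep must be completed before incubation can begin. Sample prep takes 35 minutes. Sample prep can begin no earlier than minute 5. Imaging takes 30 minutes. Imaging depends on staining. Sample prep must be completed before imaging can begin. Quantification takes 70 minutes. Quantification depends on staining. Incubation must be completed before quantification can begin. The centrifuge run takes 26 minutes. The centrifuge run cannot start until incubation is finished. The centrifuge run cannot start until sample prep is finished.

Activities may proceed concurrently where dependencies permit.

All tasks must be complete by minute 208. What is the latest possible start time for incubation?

73

Nothing follows imaging; the deadline of minute 208 is its only limit. It must start by 208 − 30 = minute 178.
Quantification must finish by minute 208; it takes 70 minutes, so it must start by 208 − 70 = minute 138.
Staining must finish in time for imaging (must start by minute 178); quantification (must start by minute 138). The tightest is minute 138, so staining must start by 138 − 10 = minute 128.
Since staining (must start by minute 128) depends on it, the centrifuge run must finish by minute 128. Backing off its 26-minute duration gives a latest start of minute 102.
For incubation: the centrifuge run (must start by minute 102); staining (must start by minute 128); quantification (must start by minute 138). The most restrictive is minute 102; with a 29-minute duration, incubation must start by minute 73.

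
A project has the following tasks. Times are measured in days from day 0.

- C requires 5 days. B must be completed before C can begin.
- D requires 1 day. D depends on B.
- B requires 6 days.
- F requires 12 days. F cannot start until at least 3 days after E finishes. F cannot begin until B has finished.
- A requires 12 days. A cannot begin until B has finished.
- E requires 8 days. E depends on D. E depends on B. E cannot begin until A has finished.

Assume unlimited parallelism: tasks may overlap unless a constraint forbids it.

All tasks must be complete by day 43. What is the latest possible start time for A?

8

Nothing follows F; the deadline of day 43 is its only limit. It must start by 43 − 12 = day 31.
E must finish before F (must start by day 31, minus 3-day gap → day 28). With an 8-day duration, E must start by 28 − 8 = day 20.
A has to be done before E (must start by day 20). That means finishing by day 20, i.e. starting by 20 − 12 = day 8.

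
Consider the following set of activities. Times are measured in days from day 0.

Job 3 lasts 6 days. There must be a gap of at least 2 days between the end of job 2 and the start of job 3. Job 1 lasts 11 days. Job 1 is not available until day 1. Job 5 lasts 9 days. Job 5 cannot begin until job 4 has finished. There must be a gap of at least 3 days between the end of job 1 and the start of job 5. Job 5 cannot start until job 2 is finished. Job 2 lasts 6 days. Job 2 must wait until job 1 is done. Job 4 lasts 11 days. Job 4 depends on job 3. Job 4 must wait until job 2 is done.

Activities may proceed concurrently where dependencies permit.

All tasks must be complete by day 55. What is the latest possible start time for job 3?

29

Job 5 has no dependents, so it just needs to finish by day 55. Starting by 55 − 9 = day 46 achieves that.
Job 4 has to be done before job 5 (must start by day 46). That means finishing by day 46, i.e. starting by 46 − 11 = day 35.
Since job 4 (must start by day 35) depends on it, job 3 must finish by day 35. Backing off its 6-day duration gives a latest start of day 29.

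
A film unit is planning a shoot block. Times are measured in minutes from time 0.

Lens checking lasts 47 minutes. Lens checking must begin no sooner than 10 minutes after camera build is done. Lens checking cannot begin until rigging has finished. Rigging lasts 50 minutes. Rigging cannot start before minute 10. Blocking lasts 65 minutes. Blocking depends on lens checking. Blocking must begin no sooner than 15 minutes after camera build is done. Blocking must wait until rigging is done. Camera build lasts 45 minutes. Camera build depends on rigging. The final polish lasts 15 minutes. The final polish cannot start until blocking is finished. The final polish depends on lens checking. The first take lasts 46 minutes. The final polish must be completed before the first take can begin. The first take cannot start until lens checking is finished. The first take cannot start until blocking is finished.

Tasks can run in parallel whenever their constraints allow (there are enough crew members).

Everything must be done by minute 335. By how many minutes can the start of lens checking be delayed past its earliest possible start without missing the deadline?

47

Rigging cannot begin until its own release at minute 10. It runs from minute 10 to 10 + 50 = minute 60.
Camera build waits on rigging (finishes minute 60), so it starts at minute 60 and finishes at 60 + 45 = minute 105.
Lens checking cannot start until camera build (finishes minute 105, plus 10-minute gap → minute 115); rigging (finishes minute 60). The controlling bound is minute 115, so lens checking finishes at 115 + 47 = minute 162.

Working backward from the deadline:
The first take has no dependents, so it just needs to finish by minute 335. Starting by 335 − 46 = minute 289 achieves that.
The final polish must finish before the first take (must start by minute 289). With a 15-minute duration, the final polish must start by 289 − 15 = minute 274.
Blocking feeds the final polish (must start by minute 274); the first take (must start by minute 289). Taking the minimum, blocking must finish by minute 274 and start by 274 − 65 = minute 209.
Lens checking must finish in time for blocking (must start by minute 209); the final polish (must start by minute 274); the first take (must start by minute 289). The tightest is minute 209, so lens checking must start by 209 − 47 = minute 162.
So lens checking can start as early as minute 115 and as late as minute 162, giving 162 − 115 = 47 minutes of slack.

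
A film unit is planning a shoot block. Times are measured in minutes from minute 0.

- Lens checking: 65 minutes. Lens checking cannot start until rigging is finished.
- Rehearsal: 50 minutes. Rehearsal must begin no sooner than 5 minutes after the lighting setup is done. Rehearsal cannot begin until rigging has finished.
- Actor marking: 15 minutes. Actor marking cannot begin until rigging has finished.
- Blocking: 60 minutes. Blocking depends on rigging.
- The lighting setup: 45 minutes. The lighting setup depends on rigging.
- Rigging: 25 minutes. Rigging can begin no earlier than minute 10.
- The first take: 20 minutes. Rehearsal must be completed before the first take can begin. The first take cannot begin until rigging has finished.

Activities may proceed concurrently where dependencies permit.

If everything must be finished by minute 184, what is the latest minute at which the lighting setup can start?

64

The first take has no dependents, so it just needs to finish by minute 184. Starting by 184 − 20 = minute 164 achieves that.
Rehearsal has to be done before the first take (must start by minute 164). That means finishing by minute 164, i.e. starting by 164 − 50 = minute 114.
The lighting setup must finish before rehearsal (must start by minute 114, minus 5-minute gap → minute 109). With a 45-minute duration, the lighting setup must start by 109 − 45 = minute 64.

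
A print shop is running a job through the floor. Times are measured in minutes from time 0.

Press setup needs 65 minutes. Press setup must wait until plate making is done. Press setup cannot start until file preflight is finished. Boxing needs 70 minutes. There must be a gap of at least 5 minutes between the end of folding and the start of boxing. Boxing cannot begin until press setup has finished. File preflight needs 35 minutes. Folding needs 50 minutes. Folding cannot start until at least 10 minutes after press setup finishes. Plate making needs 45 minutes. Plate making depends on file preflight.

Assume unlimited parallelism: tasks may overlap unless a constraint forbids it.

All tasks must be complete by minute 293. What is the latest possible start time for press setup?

93

Boxing has no dependents, so it just needs to finish by minute 293. Starting by 293 − 70 = minute 223 achieves that.
Since boxing (must start by minute 223, minus 5-minute gap → minute 218) depends on it, folding must finish by minute 218. Backing off its 50-minute duration gives a latest start of minute 168.
Press setup must finish in time for folding (must start by minute 168, minus 10-minute gap → minute 158); boxing (must start by minute 223). The tightest is minute 158, so press setup must start by 158 − 65 = minute 93.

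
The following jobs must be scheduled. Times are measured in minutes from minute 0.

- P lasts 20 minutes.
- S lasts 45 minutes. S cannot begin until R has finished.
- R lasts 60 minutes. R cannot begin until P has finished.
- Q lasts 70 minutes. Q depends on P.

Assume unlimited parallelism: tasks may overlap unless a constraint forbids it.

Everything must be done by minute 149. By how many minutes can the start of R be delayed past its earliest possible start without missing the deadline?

Nothing blocks P, so it runs from minute 0 to minute 20.
R cannot begin until P (finishes minute 20). It runs from minute 20 to 20 + 60 = minute 80.

Working backward from the deadline:
Nothing follows S; the deadline of minute 149 is its only limit. It must start by 149 − 45 = minute 104.
R has to be done before S (must start by minute 104). That means finishing by minute 104, i.e. starting by 104 − 60 = minute 44.
So R can start as early as minute 20 and as late as minute 44, giving 44 − 20 = 24 minutes of slack.

24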